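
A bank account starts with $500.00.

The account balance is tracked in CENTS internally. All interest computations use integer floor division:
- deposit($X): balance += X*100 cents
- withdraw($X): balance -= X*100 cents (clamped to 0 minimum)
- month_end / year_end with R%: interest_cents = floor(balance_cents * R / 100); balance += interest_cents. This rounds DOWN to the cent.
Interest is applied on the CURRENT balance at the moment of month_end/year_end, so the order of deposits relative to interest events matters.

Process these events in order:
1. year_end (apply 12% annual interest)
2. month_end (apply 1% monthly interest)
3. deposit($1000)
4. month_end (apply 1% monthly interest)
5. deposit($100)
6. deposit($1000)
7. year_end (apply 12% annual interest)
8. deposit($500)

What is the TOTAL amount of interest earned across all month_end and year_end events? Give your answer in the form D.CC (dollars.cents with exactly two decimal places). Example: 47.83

Answer: 403.00

Derivation:
After 1 (year_end (apply 12% annual interest)): balance=$560.00 total_interest=$60.00
After 2 (month_end (apply 1% monthly interest)): balance=$565.60 total_interest=$65.60
After 3 (deposit($1000)): balance=$1565.60 total_interest=$65.60
After 4 (month_end (apply 1% monthly interest)): balance=$1581.25 total_interest=$81.25
After 5 (deposit($100)): balance=$1681.25 total_interest=$81.25
After 6 (deposit($1000)): balance=$2681.25 total_interest=$81.25
After 7 (year_end (apply 12% annual interest)): balance=$3003.00 total_interest=$403.00
After 8 (deposit($500)): balance=$3503.00 total_interest=$403.00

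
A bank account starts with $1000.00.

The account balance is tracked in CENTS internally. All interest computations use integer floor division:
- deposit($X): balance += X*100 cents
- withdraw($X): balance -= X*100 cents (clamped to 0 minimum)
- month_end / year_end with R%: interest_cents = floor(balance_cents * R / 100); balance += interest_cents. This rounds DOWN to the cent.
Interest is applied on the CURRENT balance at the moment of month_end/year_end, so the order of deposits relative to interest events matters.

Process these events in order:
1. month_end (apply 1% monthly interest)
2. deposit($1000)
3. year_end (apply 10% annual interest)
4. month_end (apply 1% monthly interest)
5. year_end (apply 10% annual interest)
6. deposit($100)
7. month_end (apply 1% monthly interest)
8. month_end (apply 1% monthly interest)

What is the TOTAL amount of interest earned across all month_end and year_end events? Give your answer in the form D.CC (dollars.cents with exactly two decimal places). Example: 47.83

After 1 (month_end (apply 1% monthly interest)): balance=$1010.00 total_interest=$10.00
After 2 (deposit($1000)): balance=$2010.00 total_interest=$10.00
After 3 (year_end (apply 10% annual interest)): balance=$2211.00 total_interest=$211.00
After 4 (month_end (apply 1% monthly interest)): balance=$2233.11 total_interest=$233.11
After 5 (year_end (apply 10% annual interest)): balance=$2456.42 total_interest=$456.42
After 6 (deposit($100)): balance=$2556.42 total_interest=$456.42
After 7 (month_end (apply 1% monthly interest)): balance=$2581.98 total_interest=$481.98
After 8 (month_end (apply 1% monthly interest)): balance=$2607.79 total_interest=$507.79

Answer: 507.79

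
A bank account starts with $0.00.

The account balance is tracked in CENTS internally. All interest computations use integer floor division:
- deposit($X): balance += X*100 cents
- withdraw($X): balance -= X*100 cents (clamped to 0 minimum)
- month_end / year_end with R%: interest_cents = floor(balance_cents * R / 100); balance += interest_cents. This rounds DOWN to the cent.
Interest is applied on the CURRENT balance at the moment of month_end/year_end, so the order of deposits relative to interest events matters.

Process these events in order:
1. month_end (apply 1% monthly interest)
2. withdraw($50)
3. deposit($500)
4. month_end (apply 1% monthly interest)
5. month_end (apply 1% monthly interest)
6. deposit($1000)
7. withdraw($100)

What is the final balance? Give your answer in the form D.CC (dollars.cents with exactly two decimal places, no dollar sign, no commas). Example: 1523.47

After 1 (month_end (apply 1% monthly interest)): balance=$0.00 total_interest=$0.00
After 2 (withdraw($50)): balance=$0.00 total_interest=$0.00
After 3 (deposit($500)): balance=$500.00 total_interest=$0.00
After 4 (month_end (apply 1% monthly interest)): balance=$505.00 total_interest=$5.00
After 5 (month_end (apply 1% monthly interest)): balance=$510.05 total_interest=$10.05
After 6 (deposit($1000)): balance=$1510.05 total_interest=$10.05
After 7 (withdraw($100)): balance=$1410.05 total_interest=$10.05

Answer: 1410.05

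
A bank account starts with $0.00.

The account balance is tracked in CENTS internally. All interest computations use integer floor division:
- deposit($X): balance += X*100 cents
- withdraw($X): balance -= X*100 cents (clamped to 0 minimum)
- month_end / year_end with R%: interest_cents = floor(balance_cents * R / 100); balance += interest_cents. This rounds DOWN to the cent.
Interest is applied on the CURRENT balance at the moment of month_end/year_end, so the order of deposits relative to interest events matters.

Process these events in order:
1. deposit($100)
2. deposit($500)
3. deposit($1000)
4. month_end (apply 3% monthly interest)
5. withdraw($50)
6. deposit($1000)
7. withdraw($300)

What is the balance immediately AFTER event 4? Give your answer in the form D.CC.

Answer: 1648.00

Derivation:
After 1 (deposit($100)): balance=$100.00 total_interest=$0.00
After 2 (deposit($500)): balance=$600.00 total_interest=$0.00
After 3 (deposit($1000)): balance=$1600.00 total_interest=$0.00
After 4 (month_end (apply 3% monthly interest)): balance=$1648.00 total_interest=$48.00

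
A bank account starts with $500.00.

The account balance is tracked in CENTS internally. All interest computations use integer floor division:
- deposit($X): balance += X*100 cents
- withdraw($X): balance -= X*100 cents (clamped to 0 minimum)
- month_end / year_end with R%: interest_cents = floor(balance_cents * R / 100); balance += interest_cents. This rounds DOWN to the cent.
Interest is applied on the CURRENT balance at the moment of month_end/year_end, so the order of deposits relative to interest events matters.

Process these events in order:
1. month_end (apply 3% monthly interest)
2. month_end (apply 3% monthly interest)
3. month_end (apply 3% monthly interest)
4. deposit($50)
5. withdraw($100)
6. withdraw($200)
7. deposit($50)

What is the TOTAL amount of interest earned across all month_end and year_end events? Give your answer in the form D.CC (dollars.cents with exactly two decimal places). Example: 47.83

After 1 (month_end (apply 3% monthly interest)): balance=$515.00 total_interest=$15.00
After 2 (month_end (apply 3% monthly interest)): balance=$530.45 total_interest=$30.45
After 3 (month_end (apply 3% monthly interest)): balance=$546.36 total_interest=$46.36
After 4 (deposit($50)): balance=$596.36 total_interest=$46.36
After 5 (withdraw($100)): balance=$496.36 total_interest=$46.36
After 6 (withdraw($200)): balance=$296.36 total_interest=$46.36
After 7 (deposit($50)): balance=$346.36 total_interest=$46.36

Answer: 46.36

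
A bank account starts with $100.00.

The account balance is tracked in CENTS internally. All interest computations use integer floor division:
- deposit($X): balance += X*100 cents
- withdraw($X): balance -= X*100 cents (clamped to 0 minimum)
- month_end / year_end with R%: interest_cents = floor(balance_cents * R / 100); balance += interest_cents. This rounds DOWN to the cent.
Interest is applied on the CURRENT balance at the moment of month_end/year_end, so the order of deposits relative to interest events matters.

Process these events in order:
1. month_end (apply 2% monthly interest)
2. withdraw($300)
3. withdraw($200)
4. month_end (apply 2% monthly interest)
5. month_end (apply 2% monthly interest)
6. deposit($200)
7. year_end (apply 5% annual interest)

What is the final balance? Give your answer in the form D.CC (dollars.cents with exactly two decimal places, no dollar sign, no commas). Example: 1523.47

Answer: 210.00

Derivation:
After 1 (month_end (apply 2% monthly interest)): balance=$102.00 total_interest=$2.00
After 2 (withdraw($300)): balance=$0.00 total_interest=$2.00
After 3 (withdraw($200)): balance=$0.00 total_interest=$2.00
After 4 (month_end (apply 2% monthly interest)): balance=$0.00 total_interest=$2.00
After 5 (month_end (apply 2% monthly interest)): balance=$0.00 total_interest=$2.00
After 6 (deposit($200)): balance=$200.00 total_interest=$2.00
After 7 (year_end (apply 5% annual interest)): balance=$210.00 total_interest=$12.00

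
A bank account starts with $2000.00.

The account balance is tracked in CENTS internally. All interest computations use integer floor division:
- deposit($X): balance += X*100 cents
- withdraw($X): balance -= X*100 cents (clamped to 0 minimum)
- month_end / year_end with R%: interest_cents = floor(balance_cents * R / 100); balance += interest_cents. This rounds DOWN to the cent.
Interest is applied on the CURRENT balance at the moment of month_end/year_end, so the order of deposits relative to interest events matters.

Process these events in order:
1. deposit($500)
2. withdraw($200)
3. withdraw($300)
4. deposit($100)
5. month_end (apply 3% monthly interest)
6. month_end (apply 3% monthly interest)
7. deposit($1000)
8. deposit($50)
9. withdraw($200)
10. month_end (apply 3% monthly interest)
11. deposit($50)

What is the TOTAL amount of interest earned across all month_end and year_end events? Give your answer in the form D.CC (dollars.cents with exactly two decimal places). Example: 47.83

Answer: 220.22

Derivation:
After 1 (deposit($500)): balance=$2500.00 total_interest=$0.00
After 2 (withdraw($200)): balance=$2300.00 total_interest=$0.00
After 3 (withdraw($300)): balance=$2000.00 total_interest=$0.00
After 4 (deposit($100)): balance=$2100.00 total_interest=$0.00
After 5 (month_end (apply 3% monthly interest)): balance=$2163.00 total_interest=$63.00
After 6 (month_end (apply 3% monthly interest)): balance=$2227.89 total_interest=$127.89
After 7 (deposit($1000)): balance=$3227.89 total_interest=$127.89
After 8 (deposit($50)): balance=$3277.89 total_interest=$127.89
After 9 (withdraw($200)): balance=$3077.89 total_interest=$127.89
After 10 (month_end (apply 3% monthly interest)): balance=$3170.22 total_interest=$220.22
After 11 (deposit($50)): balance=$3220.22 total_interest=$220.22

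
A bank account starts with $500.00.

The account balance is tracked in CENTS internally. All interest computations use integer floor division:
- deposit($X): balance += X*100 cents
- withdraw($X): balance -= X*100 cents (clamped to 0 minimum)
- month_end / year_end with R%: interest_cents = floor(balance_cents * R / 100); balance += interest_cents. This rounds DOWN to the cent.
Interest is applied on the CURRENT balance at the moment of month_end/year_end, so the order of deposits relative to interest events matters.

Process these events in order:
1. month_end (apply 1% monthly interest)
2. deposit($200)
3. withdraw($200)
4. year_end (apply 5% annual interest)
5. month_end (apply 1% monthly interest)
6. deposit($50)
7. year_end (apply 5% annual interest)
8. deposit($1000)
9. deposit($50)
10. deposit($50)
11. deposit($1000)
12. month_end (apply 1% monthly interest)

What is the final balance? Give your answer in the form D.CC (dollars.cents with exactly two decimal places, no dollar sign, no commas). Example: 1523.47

Answer: 2741.96

Derivation:
After 1 (month_end (apply 1% monthly interest)): balance=$505.00 total_interest=$5.00
After 2 (deposit($200)): balance=$705.00 total_interest=$5.00
After 3 (withdraw($200)): balance=$505.00 total_interest=$5.00
After 4 (year_end (apply 5% annual interest)): balance=$530.25 total_interest=$30.25
After 5 (month_end (apply 1% monthly interest)): balance=$535.55 total_interest=$35.55
After 6 (deposit($50)): balance=$585.55 total_interest=$35.55
After 7 (year_end (apply 5% annual interest)): balance=$614.82 total_interest=$64.82
After 8 (deposit($1000)): balance=$1614.82 total_interest=$64.82
After 9 (deposit($50)): balance=$1664.82 total_interest=$64.82
After 10 (deposit($50)): balance=$1714.82 total_interest=$64.82
After 11 (deposit($1000)): balance=$2714.82 total_interest=$64.82
After 12 (month_end (apply 1% monthly interest)): balance=$2741.96 total_interest=$91.96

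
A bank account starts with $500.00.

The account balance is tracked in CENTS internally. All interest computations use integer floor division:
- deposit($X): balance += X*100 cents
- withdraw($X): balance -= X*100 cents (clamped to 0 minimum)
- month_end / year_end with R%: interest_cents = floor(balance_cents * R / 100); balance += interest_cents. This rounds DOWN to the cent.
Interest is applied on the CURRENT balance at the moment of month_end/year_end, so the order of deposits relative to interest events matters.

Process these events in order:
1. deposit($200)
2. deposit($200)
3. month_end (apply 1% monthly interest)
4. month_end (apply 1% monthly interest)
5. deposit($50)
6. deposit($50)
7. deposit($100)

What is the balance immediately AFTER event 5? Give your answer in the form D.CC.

After 1 (deposit($200)): balance=$700.00 total_interest=$0.00
After 2 (deposit($200)): balance=$900.00 total_interest=$0.00
After 3 (month_end (apply 1% monthly interest)): balance=$909.00 total_interest=$9.00
After 4 (month_end (apply 1% monthly interest)): balance=$918.09 total_interest=$18.09
After 5 (deposit($50)): balance=$968.09 total_interest=$18.09

Answer: 968.09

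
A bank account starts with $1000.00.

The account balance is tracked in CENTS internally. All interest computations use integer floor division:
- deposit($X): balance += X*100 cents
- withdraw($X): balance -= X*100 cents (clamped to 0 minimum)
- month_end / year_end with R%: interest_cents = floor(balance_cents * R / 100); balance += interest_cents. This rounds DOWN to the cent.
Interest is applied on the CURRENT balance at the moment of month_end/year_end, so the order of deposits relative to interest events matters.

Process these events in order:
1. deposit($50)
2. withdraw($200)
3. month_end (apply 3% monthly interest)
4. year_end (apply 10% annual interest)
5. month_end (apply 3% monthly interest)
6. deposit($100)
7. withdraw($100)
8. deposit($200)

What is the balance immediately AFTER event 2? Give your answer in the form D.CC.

After 1 (deposit($50)): balance=$1050.00 total_interest=$0.00
After 2 (withdraw($200)): balance=$850.00 total_interest=$0.00

Answer: 850.00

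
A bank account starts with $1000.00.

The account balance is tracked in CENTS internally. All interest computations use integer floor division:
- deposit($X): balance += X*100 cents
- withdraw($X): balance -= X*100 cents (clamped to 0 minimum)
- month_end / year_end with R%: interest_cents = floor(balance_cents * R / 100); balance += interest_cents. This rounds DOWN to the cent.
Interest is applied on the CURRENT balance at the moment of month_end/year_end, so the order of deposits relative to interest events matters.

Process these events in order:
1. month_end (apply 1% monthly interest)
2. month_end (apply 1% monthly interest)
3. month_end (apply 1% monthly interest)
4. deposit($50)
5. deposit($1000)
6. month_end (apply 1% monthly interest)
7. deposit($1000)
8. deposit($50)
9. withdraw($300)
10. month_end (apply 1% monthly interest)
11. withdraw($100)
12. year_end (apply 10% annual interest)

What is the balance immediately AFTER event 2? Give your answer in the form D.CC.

After 1 (month_end (apply 1% monthly interest)): balance=$1010.00 total_interest=$10.00
After 2 (month_end (apply 1% monthly interest)): balance=$1020.10 total_interest=$20.10

Answer: 1020.10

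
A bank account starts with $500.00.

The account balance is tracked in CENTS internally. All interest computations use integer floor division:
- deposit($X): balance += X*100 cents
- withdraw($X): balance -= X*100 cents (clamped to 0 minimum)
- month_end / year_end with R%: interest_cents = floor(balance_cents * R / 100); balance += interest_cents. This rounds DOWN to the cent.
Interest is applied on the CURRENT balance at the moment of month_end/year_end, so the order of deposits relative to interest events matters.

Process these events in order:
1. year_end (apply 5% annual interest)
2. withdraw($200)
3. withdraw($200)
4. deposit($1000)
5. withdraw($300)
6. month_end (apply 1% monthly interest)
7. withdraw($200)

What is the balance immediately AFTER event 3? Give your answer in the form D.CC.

After 1 (year_end (apply 5% annual interest)): balance=$525.00 total_interest=$25.00
After 2 (withdraw($200)): balance=$325.00 total_interest=$25.00
After 3 (withdraw($200)): balance=$125.00 total_interest=$25.00

Answer: 125.00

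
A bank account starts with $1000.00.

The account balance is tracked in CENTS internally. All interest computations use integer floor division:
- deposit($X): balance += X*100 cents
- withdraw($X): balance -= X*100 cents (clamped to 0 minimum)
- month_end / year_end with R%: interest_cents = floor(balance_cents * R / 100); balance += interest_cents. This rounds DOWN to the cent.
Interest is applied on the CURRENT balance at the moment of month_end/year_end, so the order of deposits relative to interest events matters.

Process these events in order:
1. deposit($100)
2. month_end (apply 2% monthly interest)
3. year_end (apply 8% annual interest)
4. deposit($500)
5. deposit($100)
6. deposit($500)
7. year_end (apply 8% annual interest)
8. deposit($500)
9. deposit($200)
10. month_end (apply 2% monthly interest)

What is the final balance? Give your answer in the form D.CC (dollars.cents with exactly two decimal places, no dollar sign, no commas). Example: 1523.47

Answer: 3260.63

Derivation:
After 1 (deposit($100)): balance=$1100.00 total_interest=$0.00
After 2 (month_end (apply 2% monthly interest)): balance=$1122.00 total_interest=$22.00
After 3 (year_end (apply 8% annual interest)): balance=$1211.76 total_interest=$111.76
After 4 (deposit($500)): balance=$1711.76 total_interest=$111.76
After 5 (deposit($100)): balance=$1811.76 total_interest=$111.76
After 6 (deposit($500)): balance=$2311.76 total_interest=$111.76
After 7 (year_end (apply 8% annual interest)): balance=$2496.70 total_interest=$296.70
After 8 (deposit($500)): balance=$2996.70 total_interest=$296.70
After 9 (deposit($200)): balance=$3196.70 total_interest=$296.70
After 10 (month_end (apply 2% monthly interest)): balance=$3260.63 total_interest=$360.63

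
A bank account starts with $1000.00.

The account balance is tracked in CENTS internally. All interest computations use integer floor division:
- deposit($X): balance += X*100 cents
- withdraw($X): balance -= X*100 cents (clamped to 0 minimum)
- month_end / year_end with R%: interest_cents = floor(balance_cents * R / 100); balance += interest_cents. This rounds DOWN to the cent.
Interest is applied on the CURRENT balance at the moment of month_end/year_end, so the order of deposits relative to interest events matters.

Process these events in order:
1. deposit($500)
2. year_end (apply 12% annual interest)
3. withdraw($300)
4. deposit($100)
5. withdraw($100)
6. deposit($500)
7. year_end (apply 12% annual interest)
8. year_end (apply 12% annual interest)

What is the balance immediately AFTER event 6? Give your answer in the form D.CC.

After 1 (deposit($500)): balance=$1500.00 total_interest=$0.00
After 2 (year_end (apply 12% annual interest)): balance=$1680.00 total_interest=$180.00
After 3 (withdraw($300)): balance=$1380.00 total_interest=$180.00
After 4 (deposit($100)): balance=$1480.00 total_interest=$180.00
After 5 (withdraw($100)): balance=$1380.00 total_interest=$180.00
After 6 (deposit($500)): balance=$1880.00 total_interest=$180.00

Answer: 1880.00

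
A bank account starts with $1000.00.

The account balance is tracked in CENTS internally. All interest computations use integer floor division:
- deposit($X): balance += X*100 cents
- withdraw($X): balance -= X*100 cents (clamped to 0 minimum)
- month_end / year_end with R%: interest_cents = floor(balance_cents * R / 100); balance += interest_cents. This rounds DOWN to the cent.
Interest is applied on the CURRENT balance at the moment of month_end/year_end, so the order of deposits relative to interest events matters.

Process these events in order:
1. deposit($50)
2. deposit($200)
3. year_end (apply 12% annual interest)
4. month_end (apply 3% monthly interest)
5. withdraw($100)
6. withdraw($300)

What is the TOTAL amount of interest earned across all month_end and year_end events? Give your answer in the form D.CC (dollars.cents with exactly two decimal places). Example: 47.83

Answer: 192.00

Derivation:
After 1 (deposit($50)): balance=$1050.00 total_interest=$0.00
After 2 (deposit($200)): balance=$1250.00 total_interest=$0.00
After 3 (year_end (apply 12% annual interest)): balance=$1400.00 total_interest=$150.00
After 4 (month_end (apply 3% monthly interest)): balance=$1442.00 total_interest=$192.00
After 5 (withdraw($100)): balance=$1342.00 total_interest=$192.00
After 6 (withdraw($300)): balance=$1042.00 total_interest=$192.00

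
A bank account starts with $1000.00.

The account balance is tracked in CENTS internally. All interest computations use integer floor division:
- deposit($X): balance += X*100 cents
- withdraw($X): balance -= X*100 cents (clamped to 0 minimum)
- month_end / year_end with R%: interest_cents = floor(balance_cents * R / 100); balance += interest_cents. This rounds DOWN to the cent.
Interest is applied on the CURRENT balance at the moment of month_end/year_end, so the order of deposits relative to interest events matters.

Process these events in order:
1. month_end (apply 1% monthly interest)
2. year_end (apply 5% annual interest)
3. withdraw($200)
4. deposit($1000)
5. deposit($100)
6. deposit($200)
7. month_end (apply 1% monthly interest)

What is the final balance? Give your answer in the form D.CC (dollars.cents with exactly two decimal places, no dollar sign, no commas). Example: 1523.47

Answer: 2182.10

Derivation:
After 1 (month_end (apply 1% monthly interest)): balance=$1010.00 total_interest=$10.00
After 2 (year_end (apply 5% annual interest)): balance=$1060.50 total_interest=$60.50
After 3 (withdraw($200)): balance=$860.50 total_interest=$60.50
After 4 (deposit($1000)): balance=$1860.50 total_interest=$60.50
After 5 (deposit($100)): balance=$1960.50 total_interest=$60.50
After 6 (deposit($200)): balance=$2160.50 total_interest=$60.50
After 7 (month_end (apply 1% monthly interest)): balance=$2182.10 total_interest=$82.10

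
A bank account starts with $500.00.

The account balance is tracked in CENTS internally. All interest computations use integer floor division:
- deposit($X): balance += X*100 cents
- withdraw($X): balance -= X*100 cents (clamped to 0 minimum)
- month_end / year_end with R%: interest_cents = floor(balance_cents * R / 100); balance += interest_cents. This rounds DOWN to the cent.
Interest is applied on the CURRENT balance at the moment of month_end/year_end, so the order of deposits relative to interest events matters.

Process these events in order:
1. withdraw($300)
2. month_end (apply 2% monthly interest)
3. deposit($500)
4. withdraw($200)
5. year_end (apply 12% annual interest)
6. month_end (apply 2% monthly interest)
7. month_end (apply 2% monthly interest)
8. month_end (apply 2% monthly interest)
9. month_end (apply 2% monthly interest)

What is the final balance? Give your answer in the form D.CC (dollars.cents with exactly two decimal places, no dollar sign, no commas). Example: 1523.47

Answer: 610.99

Derivation:
After 1 (withdraw($300)): balance=$200.00 total_interest=$0.00
After 2 (month_end (apply 2% monthly interest)): balance=$204.00 total_interest=$4.00
After 3 (deposit($500)): balance=$704.00 total_interest=$4.00
After 4 (withdraw($200)): balance=$504.00 total_interest=$4.00
After 5 (year_end (apply 12% annual interest)): balance=$564.48 total_interest=$64.48
After 6 (month_end (apply 2% monthly interest)): balance=$575.76 total_interest=$75.76
After 7 (month_end (apply 2% monthly interest)): balance=$587.27 total_interest=$87.27
After 8 (month_end (apply 2% monthly interest)): balance=$599.01 total_interest=$99.01
After 9 (month_end (apply 2% monthly interest)): balance=$610.99 total_interest=$110.99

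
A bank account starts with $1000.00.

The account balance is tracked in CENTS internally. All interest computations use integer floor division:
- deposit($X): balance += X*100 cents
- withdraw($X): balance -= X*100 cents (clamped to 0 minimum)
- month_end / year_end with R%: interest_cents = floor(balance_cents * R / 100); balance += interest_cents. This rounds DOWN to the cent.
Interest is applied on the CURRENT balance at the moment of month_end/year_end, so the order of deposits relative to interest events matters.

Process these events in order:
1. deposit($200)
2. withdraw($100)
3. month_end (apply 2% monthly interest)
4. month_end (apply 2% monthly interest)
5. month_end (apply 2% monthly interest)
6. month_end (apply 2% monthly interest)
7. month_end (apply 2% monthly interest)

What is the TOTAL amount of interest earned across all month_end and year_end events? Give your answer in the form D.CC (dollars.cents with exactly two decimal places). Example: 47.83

Answer: 114.47

Derivation:
After 1 (deposit($200)): balance=$1200.00 total_interest=$0.00
After 2 (withdraw($100)): balance=$1100.00 total_interest=$0.00
After 3 (month_end (apply 2% monthly interest)): balance=$1122.00 total_interest=$22.00
After 4 (month_end (apply 2% monthly interest)): balance=$1144.44 total_interest=$44.44
After 5 (month_end (apply 2% monthly interest)): balance=$1167.32 total_interest=$67.32
After 6 (month_end (apply 2% monthly interest)): balance=$1190.66 total_interest=$90.66
After 7 (month_end (apply 2% monthly interest)): balance=$1214.47 total_interest=$114.47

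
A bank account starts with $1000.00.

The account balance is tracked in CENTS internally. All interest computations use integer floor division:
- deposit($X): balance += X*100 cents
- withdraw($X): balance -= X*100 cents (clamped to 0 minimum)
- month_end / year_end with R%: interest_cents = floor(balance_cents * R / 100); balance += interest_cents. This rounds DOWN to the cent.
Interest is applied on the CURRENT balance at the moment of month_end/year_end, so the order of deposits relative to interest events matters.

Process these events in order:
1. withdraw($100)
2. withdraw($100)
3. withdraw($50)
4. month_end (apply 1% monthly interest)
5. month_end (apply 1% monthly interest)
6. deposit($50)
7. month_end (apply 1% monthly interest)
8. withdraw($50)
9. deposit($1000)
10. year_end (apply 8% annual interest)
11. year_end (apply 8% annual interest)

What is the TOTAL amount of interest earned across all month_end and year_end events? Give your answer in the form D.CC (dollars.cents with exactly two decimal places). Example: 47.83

After 1 (withdraw($100)): balance=$900.00 total_interest=$0.00
After 2 (withdraw($100)): balance=$800.00 total_interest=$0.00
After 3 (withdraw($50)): balance=$750.00 total_interest=$0.00
After 4 (month_end (apply 1% monthly interest)): balance=$757.50 total_interest=$7.50
After 5 (month_end (apply 1% monthly interest)): balance=$765.07 total_interest=$15.07
After 6 (deposit($50)): balance=$815.07 total_interest=$15.07
After 7 (month_end (apply 1% monthly interest)): balance=$823.22 total_interest=$23.22
After 8 (withdraw($50)): balance=$773.22 total_interest=$23.22
After 9 (deposit($1000)): balance=$1773.22 total_interest=$23.22
After 10 (year_end (apply 8% annual interest)): balance=$1915.07 total_interest=$165.07
After 11 (year_end (apply 8% annual interest)): balance=$2068.27 total_interest=$318.27

Answer: 318.27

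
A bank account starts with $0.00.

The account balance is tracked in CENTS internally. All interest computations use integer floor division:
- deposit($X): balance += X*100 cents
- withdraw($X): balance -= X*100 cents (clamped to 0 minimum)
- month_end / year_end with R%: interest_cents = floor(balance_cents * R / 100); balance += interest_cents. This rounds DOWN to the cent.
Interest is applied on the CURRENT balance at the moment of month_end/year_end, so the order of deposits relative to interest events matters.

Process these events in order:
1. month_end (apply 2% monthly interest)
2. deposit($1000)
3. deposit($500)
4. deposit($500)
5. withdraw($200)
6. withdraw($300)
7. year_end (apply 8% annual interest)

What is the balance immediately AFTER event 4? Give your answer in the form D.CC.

Answer: 2000.00

Derivation:
After 1 (month_end (apply 2% monthly interest)): balance=$0.00 total_interest=$0.00
After 2 (deposit($1000)): balance=$1000.00 total_interest=$0.00
After 3 (deposit($500)): balance=$1500.00 total_interest=$0.00
After 4 (deposit($500)): balance=$2000.00 total_interest=$0.00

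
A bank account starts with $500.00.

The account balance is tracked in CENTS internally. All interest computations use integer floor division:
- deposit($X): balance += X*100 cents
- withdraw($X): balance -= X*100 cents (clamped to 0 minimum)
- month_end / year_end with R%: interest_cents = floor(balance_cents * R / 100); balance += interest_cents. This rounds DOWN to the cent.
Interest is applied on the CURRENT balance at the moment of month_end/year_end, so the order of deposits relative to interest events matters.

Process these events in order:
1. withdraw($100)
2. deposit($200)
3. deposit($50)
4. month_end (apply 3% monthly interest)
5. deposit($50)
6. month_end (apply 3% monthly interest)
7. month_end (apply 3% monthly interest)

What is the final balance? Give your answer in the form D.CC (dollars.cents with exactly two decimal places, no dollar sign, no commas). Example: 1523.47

After 1 (withdraw($100)): balance=$400.00 total_interest=$0.00
After 2 (deposit($200)): balance=$600.00 total_interest=$0.00
After 3 (deposit($50)): balance=$650.00 total_interest=$0.00
After 4 (month_end (apply 3% monthly interest)): balance=$669.50 total_interest=$19.50
After 5 (deposit($50)): balance=$719.50 total_interest=$19.50
After 6 (month_end (apply 3% monthly interest)): balance=$741.08 total_interest=$41.08
After 7 (month_end (apply 3% monthly interest)): balance=$763.31 total_interest=$63.31

Answer: 763.31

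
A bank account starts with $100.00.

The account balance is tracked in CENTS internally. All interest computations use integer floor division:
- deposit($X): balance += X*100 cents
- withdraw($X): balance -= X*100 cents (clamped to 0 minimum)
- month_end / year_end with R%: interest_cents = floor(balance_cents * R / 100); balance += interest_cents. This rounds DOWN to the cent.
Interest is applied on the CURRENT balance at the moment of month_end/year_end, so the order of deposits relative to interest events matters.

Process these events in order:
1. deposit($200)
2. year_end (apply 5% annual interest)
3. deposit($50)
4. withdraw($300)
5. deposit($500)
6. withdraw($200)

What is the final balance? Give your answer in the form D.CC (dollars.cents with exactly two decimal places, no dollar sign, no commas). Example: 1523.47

After 1 (deposit($200)): balance=$300.00 total_interest=$0.00
After 2 (year_end (apply 5% annual interest)): balance=$315.00 total_interest=$15.00
After 3 (deposit($50)): balance=$365.00 total_interest=$15.00
After 4 (withdraw($300)): balance=$65.00 total_interest=$15.00
After 5 (deposit($500)): balance=$565.00 total_interest=$15.00
After 6 (withdraw($200)): balance=$365.00 total_interest=$15.00

Answer: 365.00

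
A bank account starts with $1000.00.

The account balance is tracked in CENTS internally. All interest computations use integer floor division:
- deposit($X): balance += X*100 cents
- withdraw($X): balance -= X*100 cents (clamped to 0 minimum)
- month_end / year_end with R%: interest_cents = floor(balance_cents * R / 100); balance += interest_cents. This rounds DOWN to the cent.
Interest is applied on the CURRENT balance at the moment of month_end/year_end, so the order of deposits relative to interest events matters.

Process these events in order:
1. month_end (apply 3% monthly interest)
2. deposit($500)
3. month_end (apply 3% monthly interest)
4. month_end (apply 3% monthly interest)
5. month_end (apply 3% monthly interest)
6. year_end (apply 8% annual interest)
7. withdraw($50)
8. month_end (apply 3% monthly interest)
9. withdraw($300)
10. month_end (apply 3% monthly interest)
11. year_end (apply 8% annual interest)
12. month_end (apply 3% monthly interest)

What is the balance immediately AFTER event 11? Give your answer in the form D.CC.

Answer: 1677.78

Derivation:
After 1 (month_end (apply 3% monthly interest)): balance=$1030.00 total_interest=$30.00
After 2 (deposit($500)): balance=$1530.00 total_interest=$30.00
After 3 (month_end (apply 3% monthly interest)): balance=$1575.90 total_interest=$75.90
After 4 (month_end (apply 3% monthly interest)): balance=$1623.17 total_interest=$123.17
After 5 (month_end (apply 3% monthly interest)): balance=$1671.86 total_interest=$171.86
After 6 (year_end (apply 8% annual interest)): balance=$1805.60 total_interest=$305.60
After 7 (withdraw($50)): balance=$1755.60 total_interest=$305.60
After 8 (month_end (apply 3% monthly interest)): balance=$1808.26 total_interest=$358.26
After 9 (withdraw($300)): balance=$1508.26 total_interest=$358.26
After 10 (month_end (apply 3% monthly interest)): balance=$1553.50 total_interest=$403.50
After 11 (year_end (apply 8% annual interest)): balance=$1677.78 total_interest=$527.78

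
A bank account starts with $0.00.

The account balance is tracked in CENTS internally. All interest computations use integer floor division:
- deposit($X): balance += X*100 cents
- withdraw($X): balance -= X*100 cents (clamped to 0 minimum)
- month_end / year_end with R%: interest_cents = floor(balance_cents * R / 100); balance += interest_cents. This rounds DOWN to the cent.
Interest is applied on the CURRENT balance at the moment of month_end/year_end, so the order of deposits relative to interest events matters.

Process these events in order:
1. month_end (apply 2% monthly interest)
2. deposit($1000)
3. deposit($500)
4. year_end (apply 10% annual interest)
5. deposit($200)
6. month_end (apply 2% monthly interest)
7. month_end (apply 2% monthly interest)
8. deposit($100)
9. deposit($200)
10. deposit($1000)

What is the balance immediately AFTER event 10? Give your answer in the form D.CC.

After 1 (month_end (apply 2% monthly interest)): balance=$0.00 total_interest=$0.00
After 2 (deposit($1000)): balance=$1000.00 total_interest=$0.00
After 3 (deposit($500)): balance=$1500.00 total_interest=$0.00
After 4 (year_end (apply 10% annual interest)): balance=$1650.00 total_interest=$150.00
After 5 (deposit($200)): balance=$1850.00 total_interest=$150.00
After 6 (month_end (apply 2% monthly interest)): balance=$1887.00 total_interest=$187.00
After 7 (month_end (apply 2% monthly interest)): balance=$1924.74 total_interest=$224.74
After 8 (deposit($100)): balance=$2024.74 total_interest=$224.74
After 9 (deposit($200)): balance=$2224.74 total_interest=$224.74
After 10 (deposit($1000)): balance=$3224.74 total_interest=$224.74

Answer: 3224.74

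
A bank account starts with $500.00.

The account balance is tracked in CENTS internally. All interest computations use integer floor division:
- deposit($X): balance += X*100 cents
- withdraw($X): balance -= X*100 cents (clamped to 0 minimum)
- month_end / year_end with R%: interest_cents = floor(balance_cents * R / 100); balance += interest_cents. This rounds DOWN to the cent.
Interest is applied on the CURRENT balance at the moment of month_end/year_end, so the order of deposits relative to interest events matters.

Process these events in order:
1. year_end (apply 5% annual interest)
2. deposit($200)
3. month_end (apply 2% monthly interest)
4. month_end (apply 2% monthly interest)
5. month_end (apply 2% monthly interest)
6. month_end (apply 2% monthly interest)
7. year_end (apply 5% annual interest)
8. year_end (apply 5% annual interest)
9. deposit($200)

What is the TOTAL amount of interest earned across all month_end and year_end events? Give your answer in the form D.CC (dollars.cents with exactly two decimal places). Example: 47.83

Answer: 165.17

Derivation:
After 1 (year_end (apply 5% annual interest)): balance=$525.00 total_interest=$25.00
After 2 (deposit($200)): balance=$725.00 total_interest=$25.00
After 3 (month_end (apply 2% monthly interest)): balance=$739.50 total_interest=$39.50
After 4 (month_end (apply 2% monthly interest)): balance=$754.29 total_interest=$54.29
After 5 (month_end (apply 2% monthly interest)): balance=$769.37 total_interest=$69.37
After 6 (month_end (apply 2% monthly interest)): balance=$784.75 total_interest=$84.75
After 7 (year_end (apply 5% annual interest)): balance=$823.98 total_interest=$123.98
After 8 (year_end (apply 5% annual interest)): balance=$865.17 total_interest=$165.17
After 9 (deposit($200)): balance=$1065.17 total_interest=$165.17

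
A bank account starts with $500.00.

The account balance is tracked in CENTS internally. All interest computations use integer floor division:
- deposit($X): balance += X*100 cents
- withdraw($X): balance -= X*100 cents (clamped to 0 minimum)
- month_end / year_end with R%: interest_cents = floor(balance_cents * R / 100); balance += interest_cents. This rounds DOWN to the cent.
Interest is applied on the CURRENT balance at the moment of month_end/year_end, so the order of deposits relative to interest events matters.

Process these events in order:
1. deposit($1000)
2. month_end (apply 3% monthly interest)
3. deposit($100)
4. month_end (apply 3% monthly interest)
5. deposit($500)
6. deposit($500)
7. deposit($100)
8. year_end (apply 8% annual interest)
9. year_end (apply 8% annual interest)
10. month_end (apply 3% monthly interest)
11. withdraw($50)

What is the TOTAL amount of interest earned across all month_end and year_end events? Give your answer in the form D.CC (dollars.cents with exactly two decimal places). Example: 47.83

Answer: 657.09

Derivation:
After 1 (deposit($1000)): balance=$1500.00 total_interest=$0.00
After 2 (month_end (apply 3% monthly interest)): balance=$1545.00 total_interest=$45.00
After 3 (deposit($100)): balance=$1645.00 total_interest=$45.00
After 4 (month_end (apply 3% monthly interest)): balance=$1694.35 total_interest=$94.35
After 5 (deposit($500)): balance=$2194.35 total_interest=$94.35
After 6 (deposit($500)): balance=$2694.35 total_interest=$94.35
After 7 (deposit($100)): balance=$2794.35 total_interest=$94.35
After 8 (year_end (apply 8% annual interest)): balance=$3017.89 total_interest=$317.89
After 9 (year_end (apply 8% annual interest)): balance=$3259.32 total_interest=$559.32
After 10 (month_end (apply 3% monthly interest)): balance=$3357.09 total_interest=$657.09
After 11 (withdraw($50)): balance=$3307.09 total_interest=$657.09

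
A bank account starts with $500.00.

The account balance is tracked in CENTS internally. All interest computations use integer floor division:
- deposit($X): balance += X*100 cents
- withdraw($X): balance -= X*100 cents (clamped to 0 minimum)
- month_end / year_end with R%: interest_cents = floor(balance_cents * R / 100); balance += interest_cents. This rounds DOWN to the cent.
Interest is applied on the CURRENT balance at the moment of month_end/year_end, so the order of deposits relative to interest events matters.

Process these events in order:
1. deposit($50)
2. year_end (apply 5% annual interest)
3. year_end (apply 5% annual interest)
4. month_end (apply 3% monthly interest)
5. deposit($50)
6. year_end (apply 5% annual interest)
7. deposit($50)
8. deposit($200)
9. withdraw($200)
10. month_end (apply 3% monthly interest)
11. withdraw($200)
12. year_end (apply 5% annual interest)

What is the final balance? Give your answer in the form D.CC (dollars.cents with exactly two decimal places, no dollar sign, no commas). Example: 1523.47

Answer: 610.07

Derivation:
After 1 (deposit($50)): balance=$550.00 total_interest=$0.00
After 2 (year_end (apply 5% annual interest)): balance=$577.50 total_interest=$27.50
After 3 (year_end (apply 5% annual interest)): balance=$606.37 total_interest=$56.37
After 4 (month_end (apply 3% monthly interest)): balance=$624.56 total_interest=$74.56
After 5 (deposit($50)): balance=$674.56 total_interest=$74.56
After 6 (year_end (apply 5% annual interest)): balance=$708.28 total_interest=$108.28
After 7 (deposit($50)): balance=$758.28 total_interest=$108.28
After 8 (deposit($200)): balance=$958.28 total_interest=$108.28
After 9 (withdraw($200)): balance=$758.28 total_interest=$108.28
After 10 (month_end (apply 3% monthly interest)): balance=$781.02 total_interest=$131.02
After 11 (withdraw($200)): balance=$581.02 total_interest=$131.02
After 12 (year_end (apply 5% annual interest)): balance=$610.07 total_interest=$160.07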